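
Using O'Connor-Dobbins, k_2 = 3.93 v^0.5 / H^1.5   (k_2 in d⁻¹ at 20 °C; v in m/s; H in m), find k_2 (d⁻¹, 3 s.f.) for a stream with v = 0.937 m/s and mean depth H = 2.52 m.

k_2 = 3.93 × 0.937^0.5 / 2.52^1.5 = 3.93 × 0.9680 / 4.000 = 0.9510 d⁻¹.

k_2 ≈ 0.951 d⁻¹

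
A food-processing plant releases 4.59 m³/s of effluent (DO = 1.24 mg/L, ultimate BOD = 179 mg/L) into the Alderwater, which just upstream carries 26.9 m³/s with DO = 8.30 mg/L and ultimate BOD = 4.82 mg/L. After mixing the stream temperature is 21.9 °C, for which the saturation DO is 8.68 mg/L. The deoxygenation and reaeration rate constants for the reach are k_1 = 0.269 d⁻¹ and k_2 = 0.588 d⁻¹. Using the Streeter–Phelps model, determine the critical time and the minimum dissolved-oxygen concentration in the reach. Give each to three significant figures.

t_c ≈ 2.27 d; minimum DO ≈ 1.18 mg/L

Mixed DO = (26.9×8.30 + 4.59×1.24)/(26.9+4.59) = 229.0/31.49 = 7.271 mg/L.
Mixed L₀ = (26.9×4.82 + 4.59×179)/(31.49) = 951.3/31.49 = 30.21 mg/L.
Initial deficit D₀ = C_s − DO₀ = 8.68 − 7.271 = 1.409 mg/L.
t_c = (1/0.3190) ln[(0.588/0.269)(1 − 1.409×0.3190/(0.269×30.21))] = 3.135 × ln(2.065) = 2.273 d.
D_c = (0.269/0.588) × 30.21 × e^(−0.269×2.273) = 0.4575 × 30.21 × 0.5426 = 7.498 mg/L.
Minimum DO = 8.68 − 7.498 = 1.182 mg/L.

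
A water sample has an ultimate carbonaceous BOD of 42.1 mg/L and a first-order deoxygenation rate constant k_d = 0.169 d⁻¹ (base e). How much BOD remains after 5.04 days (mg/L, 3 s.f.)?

L_t = L₀ e^(−k_d t) = 42.1 × e^(−0.169×5.04) = 42.1 × 0.4267 = 17.96 mg/L.

L ≈ 18.0 mg/L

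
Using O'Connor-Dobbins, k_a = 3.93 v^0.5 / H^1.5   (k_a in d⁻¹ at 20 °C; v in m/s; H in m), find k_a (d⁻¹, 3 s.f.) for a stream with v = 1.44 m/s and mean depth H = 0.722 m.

k_a ≈ 7.69 d⁻¹

k_a = 3.93 × 1.44^0.5 / 0.722^1.5 = 3.93 × 1.200 / 0.6135 = 7.687 d⁻¹.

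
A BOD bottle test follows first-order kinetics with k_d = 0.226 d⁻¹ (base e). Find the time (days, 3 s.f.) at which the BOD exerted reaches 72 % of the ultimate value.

t ≈ 5.63 d

y/L₀ = 1 − e^(−k_d t) = 0.72 ⇒ e^(−k_d t) = 0.280
t = −ln(0.280) / 0.226 = 1.273 / 0.226 = 5.633 d.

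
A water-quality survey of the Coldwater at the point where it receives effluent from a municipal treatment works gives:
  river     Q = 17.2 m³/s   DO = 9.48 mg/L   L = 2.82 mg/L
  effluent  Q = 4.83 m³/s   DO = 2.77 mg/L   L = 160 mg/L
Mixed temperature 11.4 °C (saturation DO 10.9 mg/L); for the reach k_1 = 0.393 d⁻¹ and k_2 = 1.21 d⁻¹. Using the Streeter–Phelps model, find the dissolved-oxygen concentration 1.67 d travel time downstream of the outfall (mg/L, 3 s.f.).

Mixed DO = (17.2×9.48 + 4.83×2.77)/(17.2+4.83) = 176.4/22.03 = 8.009 mg/L.
Mixed L₀ = (17.2×2.82 + 4.83×160)/(22.03) = 821.3/22.03 = 37.28 mg/L.
Initial deficit D₀ = C_s − DO₀ = 10.9 − 8.009 = 2.891 mg/L.
D(1.67) = [0.393×37.28/(1.21−0.393)](e^(−0.393×1.67) − e^(−1.21×1.67)) + 2.891 e^(−1.21×1.67)
= 17.93 × (0.5188 − 0.1326) + 2.891 × 0.1326 = 7.309 mg/L.
DO = 10.9 − 7.309 = 3.591 mg/L.

DO ≈ 3.59 mg/L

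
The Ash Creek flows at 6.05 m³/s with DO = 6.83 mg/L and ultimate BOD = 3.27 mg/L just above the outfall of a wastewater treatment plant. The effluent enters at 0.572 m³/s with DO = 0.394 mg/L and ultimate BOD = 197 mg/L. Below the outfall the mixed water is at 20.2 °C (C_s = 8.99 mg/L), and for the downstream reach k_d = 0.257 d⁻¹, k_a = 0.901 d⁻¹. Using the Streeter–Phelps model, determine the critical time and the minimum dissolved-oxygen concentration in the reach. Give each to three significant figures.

Mixed DO = (6.05×6.83 + 0.572×0.394)/(6.05+0.572) = 41.55/6.622 = 6.274 mg/L.
Mixed L₀ = (6.05×3.27 + 0.572×197)/(6.622) = 132.5/6.622 = 20.00 mg/L.
Initial deficit D₀ = C_s − DO₀ = 8.99 − 6.274 = 2.716 mg/L.
t_c = (1/0.6440) ln[(0.901/0.257)(1 − 2.716×0.6440/(0.257×20.00))] = 1.553 × ln(2.313) = 1.302 d.
D_c = (0.257/0.901) × 20.00 × e^(−0.257×1.302) = 0.2852 × 20.00 × 0.7156 = 4.083 mg/L.
Minimum DO = 8.99 − 4.083 = 4.907 mg/L.

t_c ≈ 1.30 d; minimum DO ≈ 4.91 mg/L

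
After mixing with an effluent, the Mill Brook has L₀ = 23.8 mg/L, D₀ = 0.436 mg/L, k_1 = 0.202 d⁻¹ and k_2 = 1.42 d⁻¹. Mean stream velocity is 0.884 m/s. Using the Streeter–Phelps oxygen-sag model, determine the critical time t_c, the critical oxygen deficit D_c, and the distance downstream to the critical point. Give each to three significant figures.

t_c = [1/(k_2−k_1)] ln[(k_2/k_1)(1 − D₀(k_2−k_1)/(k_1 L₀))]
= [1/(1.42−0.202)] ln[(1.42/0.202)(1 − 0.436×1.218/(0.202×23.8))]
= (1/1.218) ln[7.030 × 0.8895] = 0.8210 × ln(6.253) = 0.8210 × 1.833 = 1.505 d.
L(t_c) = L₀ e^(−k_1 t_c) = 23.8 × 0.7379 = 17.56 mg/L, and at the critical point k_2 D_c = k_1 L, so D_c = (0.202/1.42) × 17.56 = 2.498 mg/L.
x_c = v t_c = 0.884 m/s × 1.505 d × 86400 s/d = 114900 m ≈ 115 km.

t_c ≈ 1.51 d; D_c ≈ 2.50 mg/L; x_c ≈ 115 km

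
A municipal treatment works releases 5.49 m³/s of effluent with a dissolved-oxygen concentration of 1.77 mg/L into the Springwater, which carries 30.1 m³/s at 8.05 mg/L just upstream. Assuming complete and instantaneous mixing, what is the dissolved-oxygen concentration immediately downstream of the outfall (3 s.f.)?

Flow-weighted mixing: C = (Q_r C_r + Q_w C_w)/(Q_r + Q_w)
= (30.1×8.05 + 5.49×1.77)/(30.1 + 5.49) = 252.0/35.59 = 7.081 mg/L.

7.08 mg/L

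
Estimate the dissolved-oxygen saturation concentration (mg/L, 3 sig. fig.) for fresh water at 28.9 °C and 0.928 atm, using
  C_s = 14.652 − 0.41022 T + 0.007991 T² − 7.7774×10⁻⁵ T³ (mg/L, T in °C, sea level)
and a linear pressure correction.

At sea level: C_s = 14.652 − 0.41022×28.9 + 0.007991×28.9² − 7.7774×10⁻⁵×28.9³ = 7.594 mg/L.
Pressure correction: C_s' = 7.594 × 0.928 = 7.047 mg/L.

C_s ≈ 7.05 mg/L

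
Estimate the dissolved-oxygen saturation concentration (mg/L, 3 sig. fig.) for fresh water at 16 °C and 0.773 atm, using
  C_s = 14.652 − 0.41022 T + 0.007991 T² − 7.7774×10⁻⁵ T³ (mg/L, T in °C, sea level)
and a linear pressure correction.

C_s ≈ 7.59 mg/L

At sea level: C_s = 14.652 − 0.41022×16 + 0.007991×16² − 7.7774×10⁻⁵×16³ = 9.816 mg/L.
Pressure correction: C_s' = 9.816 × 0.773 = 7.587 mg/L.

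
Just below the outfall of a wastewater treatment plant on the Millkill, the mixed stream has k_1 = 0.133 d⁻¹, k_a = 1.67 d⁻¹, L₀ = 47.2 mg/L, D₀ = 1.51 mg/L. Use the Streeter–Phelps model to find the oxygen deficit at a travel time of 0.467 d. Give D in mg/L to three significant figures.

D ≈ 2.66 mg/L

k_1 L₀/(k_a−k_1) = 0.133×47.2/(1.67−0.133) = 6.278/1.537 = 4.084 mg/L.
e^(−k_1 t) = e^(−0.133×0.4670) = 0.9398; e^(−k_a t) = e^(−1.67×0.4670) = 0.4585.
D = 4.084 × (0.9398 − 0.4585) + 1.51 × 0.4585 = 1.966 + 0.6923 = 2.658 mg/L.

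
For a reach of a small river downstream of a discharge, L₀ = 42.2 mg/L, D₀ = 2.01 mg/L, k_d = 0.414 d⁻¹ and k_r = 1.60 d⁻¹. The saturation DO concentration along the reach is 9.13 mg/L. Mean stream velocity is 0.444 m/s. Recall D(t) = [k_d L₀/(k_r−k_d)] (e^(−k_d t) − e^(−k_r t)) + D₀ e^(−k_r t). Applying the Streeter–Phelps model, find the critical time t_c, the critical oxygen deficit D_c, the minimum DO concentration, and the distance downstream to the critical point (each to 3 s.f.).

t_c ≈ 1.02 d; D_c ≈ 7.17 mg/L; min DO ≈ 1.96 mg/L; x_c ≈ 39.0 km

At the critical point dD/dt = 0, so k_d L₀ e^(−k_d t) = k_r D. Substituting D(t) from the Streeter–Phelps equation and solving for t gives
t_c = ln[(k_r/k_d)(1 − D₀(k_r−k_d)/(k_d L₀))] / (k_r−k_d).
Here k_r−k_d = 1.186 d⁻¹ and 1 − D₀(k_r−k_d)/(k_d L₀) = 1 − 2.01×1.186/(0.414×42.2) = 0.8636, so
t_c = ln(3.865 × 0.8636) / 1.186 = 1.205 / 1.186 = 1.016 d.
D_c = (k_d/k_r) L₀ e^(−k_d t_c) = (0.414/1.60) × 42.2 × e^(−0.414×1.016) = 0.2587 × 42.2 × 0.6566 = 7.169 mg/L.
Minimum DO = C_s − D_c = 9.13 − 7.169 = 1.961 mg/L.
x_c = v t_c = 0.444 m/s × 1.016 d × 86400 s/d = 38980 m ≈ 39.0 km.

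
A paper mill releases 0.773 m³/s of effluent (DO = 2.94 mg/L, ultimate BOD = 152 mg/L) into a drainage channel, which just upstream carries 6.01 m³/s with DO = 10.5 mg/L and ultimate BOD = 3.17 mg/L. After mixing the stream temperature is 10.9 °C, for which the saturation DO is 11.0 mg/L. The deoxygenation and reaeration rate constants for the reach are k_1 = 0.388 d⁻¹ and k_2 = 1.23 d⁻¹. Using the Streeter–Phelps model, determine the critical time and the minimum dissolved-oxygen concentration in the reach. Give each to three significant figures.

Mixed DO = (6.01×10.5 + 0.773×2.94)/(6.01+0.773) = 65.38/6.783 = 9.638 mg/L.
Mixed L₀ = (6.01×3.17 + 0.773×152)/(6.783) = 136.5/6.783 = 20.13 mg/L.
Initial deficit D₀ = C_s − DO₀ = 11.0 − 9.638 = 1.362 mg/L.
t_c = (1/0.8420) ln[(1.23/0.388)(1 − 1.362×0.8420/(0.388×20.13))] = 1.188 × ln(2.705) = 1.182 d.
D_c = (0.388/1.23) × 20.13 × e^(−0.388×1.182) = 0.3154 × 20.13 × 0.6322 = 4.015 mg/L.
Minimum DO = 11.0 − 4.015 = 6.985 mg/L.

t_c ≈ 1.18 d; minimum DO ≈ 6.99 mg/L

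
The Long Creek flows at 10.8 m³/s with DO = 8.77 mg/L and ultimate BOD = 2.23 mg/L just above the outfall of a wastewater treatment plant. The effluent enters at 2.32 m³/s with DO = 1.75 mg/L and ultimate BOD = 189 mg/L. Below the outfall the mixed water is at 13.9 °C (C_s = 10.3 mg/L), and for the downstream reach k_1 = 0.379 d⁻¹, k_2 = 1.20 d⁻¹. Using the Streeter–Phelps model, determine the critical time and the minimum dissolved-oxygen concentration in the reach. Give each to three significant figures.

t_c ≈ 1.18 d; minimum DO ≈ 3.17 mg/L

Mixed DO = (10.8×8.77 + 2.32×1.75)/(10.8+2.32) = 98.78/13.12 = 7.529 mg/L.
Mixed L₀ = (10.8×2.23 + 2.32×189)/(13.12) = 462.6/13.12 = 35.26 mg/L.
Initial deficit D₀ = C_s − DO₀ = 10.3 − 7.529 = 2.771 mg/L.
t_c = (1/0.8210) ln[(1.20/0.379)(1 − 2.771×0.8210/(0.379×35.26))] = 1.218 × ln(2.627) = 1.176 d.
D_c = (0.379/1.20) × 35.26 × e^(−0.379×1.176) = 0.3158 × 35.26 × 0.6403 = 7.129 mg/L.
Minimum DO = 10.3 − 7.129 = 3.171 mg/L.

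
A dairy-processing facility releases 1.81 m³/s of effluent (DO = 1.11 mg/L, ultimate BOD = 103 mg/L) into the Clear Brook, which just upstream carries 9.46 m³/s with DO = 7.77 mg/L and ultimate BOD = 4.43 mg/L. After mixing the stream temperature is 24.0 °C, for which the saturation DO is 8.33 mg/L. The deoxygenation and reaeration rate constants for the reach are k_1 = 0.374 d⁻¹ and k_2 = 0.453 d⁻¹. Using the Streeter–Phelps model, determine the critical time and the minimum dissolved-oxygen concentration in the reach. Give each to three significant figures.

t_c ≈ 2.21 d; minimum DO ≈ 1.01 mg/L

Mixed DO = (9.46×7.77 + 1.81×1.11)/(9.46+1.81) = 75.51/11.27 = 6.700 mg/L.
Mixed L₀ = (9.46×4.43 + 1.81×103)/(11.27) = 228.3/11.27 = 20.26 mg/L.
Initial deficit D₀ = C_s − DO₀ = 8.33 − 6.700 = 1.630 mg/L.
t_c = (1/0.07900) ln[(0.453/0.374)(1 − 1.630×0.07900/(0.374×20.26))] = 12.66 × ln(1.191) = 2.209 d.
D_c = (0.374/0.453) × 20.26 × e^(−0.374×2.209) = 0.8256 × 20.26 × 0.4377 = 7.322 mg/L.
Minimum DO = 8.33 − 7.322 = 1.008 mg/L.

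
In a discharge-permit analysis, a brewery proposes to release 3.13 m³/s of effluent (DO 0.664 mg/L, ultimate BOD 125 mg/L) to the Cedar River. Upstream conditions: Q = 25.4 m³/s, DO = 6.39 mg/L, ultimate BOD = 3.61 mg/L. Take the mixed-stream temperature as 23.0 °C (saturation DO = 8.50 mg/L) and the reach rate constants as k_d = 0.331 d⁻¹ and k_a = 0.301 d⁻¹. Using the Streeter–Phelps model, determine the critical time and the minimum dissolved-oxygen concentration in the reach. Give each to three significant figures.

Mixed DO = (25.4×6.39 + 3.13×0.664)/(25.4+3.13) = 164.4/28.53 = 5.762 mg/L.
Mixed L₀ = (25.4×3.61 + 3.13×125)/(28.53) = 482.9/28.53 = 16.93 mg/L.
Initial deficit D₀ = C_s − DO₀ = 8.50 − 5.762 = 2.738 mg/L.
t_c = (1/-0.03000) ln[(0.301/0.331)(1 − 2.738×-0.03000/(0.331×16.93))] = -33.33 × ln(0.9227) = 2.682 d.
D_c = (0.331/0.301) × 16.93 × e^(−0.331×2.682) = 1.100 × 16.93 × 0.4116 = 7.662 mg/L.
Minimum DO = 8.50 − 7.662 = 0.8379 mg/L.

t_c ≈ 2.68 d; minimum DO ≈ 0.838 mg/L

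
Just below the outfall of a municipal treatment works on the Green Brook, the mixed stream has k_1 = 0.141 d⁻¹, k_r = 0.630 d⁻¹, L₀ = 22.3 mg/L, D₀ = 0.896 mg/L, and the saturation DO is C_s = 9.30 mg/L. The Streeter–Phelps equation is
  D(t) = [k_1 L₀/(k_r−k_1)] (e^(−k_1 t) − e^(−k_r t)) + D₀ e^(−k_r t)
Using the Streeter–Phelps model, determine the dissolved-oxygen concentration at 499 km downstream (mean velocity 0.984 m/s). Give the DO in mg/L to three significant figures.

DO ≈ 6.63 mg/L

Travel time t = x/v = 499 km / (0.984 m/s) = 499000 m / 0.984 m/s = 507100 s = 5.869 d.
k_1 L₀/(k_r−k_1) = 0.141×22.3/(0.630−0.141) = 3.144/0.4890 = 6.430 mg/L.
e^(−k_1 t) = e^(−0.141×5.869) = 0.4371; e^(−k_r t) = e^(−0.630×5.869) = 0.02478.
D = 6.430 × (0.4371 − 0.02478) + 0.896 × 0.02478 = 2.651 + 0.02220 = 2.673 mg/L.
DO = C_s − D = 9.30 − 2.673 = 6.627 mg/L.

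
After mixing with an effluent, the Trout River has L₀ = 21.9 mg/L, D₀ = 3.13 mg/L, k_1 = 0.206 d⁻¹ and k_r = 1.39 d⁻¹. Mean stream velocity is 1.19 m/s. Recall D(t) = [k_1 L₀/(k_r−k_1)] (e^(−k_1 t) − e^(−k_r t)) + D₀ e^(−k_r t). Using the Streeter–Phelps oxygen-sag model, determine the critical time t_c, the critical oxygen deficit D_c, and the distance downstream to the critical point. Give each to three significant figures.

With k_r/k_1 = 6.748 and 1 − D₀(k_r−k_1)/(k_1 L₀) = 0.1785,
t_c = ln(6.748 × 0.1785) / (1.39 − 0.206) = ln(1.205) / 1.184 = 0.1863/1.184 = 0.1573 d.
L(t_c) = L₀ e^(−k_1 t_c) = 21.9 × 0.9681 = 21.20 mg/L, and at the critical point k_r D_c = k_1 L, so D_c = (0.206/1.39) × 21.20 = 3.142 mg/L.
x_c = v t_c = 1.19 m/s × 0.1573 d × 86400 s/d = 16170 m ≈ 16.2 km.

t_c ≈ 0.157 d; D_c ≈ 3.14 mg/L; x_c ≈ 16.2 km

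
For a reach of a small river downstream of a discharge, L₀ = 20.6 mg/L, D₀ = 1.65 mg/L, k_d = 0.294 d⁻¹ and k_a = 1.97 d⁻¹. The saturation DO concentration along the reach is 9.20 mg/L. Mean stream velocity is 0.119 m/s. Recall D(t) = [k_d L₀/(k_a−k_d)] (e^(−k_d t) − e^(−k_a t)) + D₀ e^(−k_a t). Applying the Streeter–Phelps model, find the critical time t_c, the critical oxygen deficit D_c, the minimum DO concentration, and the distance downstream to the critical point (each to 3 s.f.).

t_c = [1/(k_a−k_d)] ln[(k_a/k_d)(1 − D₀(k_a−k_d)/(k_d L₀))]
= [1/(1.97−0.294)] ln[(1.97/0.294)(1 − 1.65×1.676/(0.294×20.6))]
= (1/1.676) ln[6.701 × 0.5434] = 0.5967 × ln(3.641) = 0.5967 × 1.292 = 0.7711 d.
L(t_c) = L₀ e^(−k_d t_c) = 20.6 × 0.7972 = 16.42 mg/L, and at the critical point k_a D_c = k_d L, so D_c = (0.294/1.97) × 16.42 = 2.451 mg/L.
Minimum DO = C_s − D_c = 9.20 − 2.451 = 6.749 mg/L.
x_c = v t_c = 0.119 m/s × 0.7711 d × 86400 s/d = 7928 m ≈ 7.93 km.

t_c ≈ 0.771 d; D_c ≈ 2.45 mg/L; min DO ≈ 6.75 mg/L; x_c ≈ 7.93 km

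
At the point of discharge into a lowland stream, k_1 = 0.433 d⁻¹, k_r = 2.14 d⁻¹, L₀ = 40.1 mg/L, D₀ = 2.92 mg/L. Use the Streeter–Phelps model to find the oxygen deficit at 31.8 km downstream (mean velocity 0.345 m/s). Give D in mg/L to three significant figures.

Travel time t = x/v = 31.8 km / (0.345 m/s) = 31800 m / 0.345 m/s = 92170 s = 1.067 d.
k_1 L₀/(k_r−k_1) = 0.433×40.1/(2.14−0.433) = 17.36/1.707 = 10.17 mg/L.
e^(−k_1 t) = e^(−0.433×1.067) = 0.6301; e^(−k_r t) = e^(−2.14×1.067) = 0.1020.
D = 10.17 × (0.6301 − 0.1020) + 2.92 × 0.1020 = 5.372 + 0.2978 = 5.669 mg/L.

D ≈ 5.67 mg/L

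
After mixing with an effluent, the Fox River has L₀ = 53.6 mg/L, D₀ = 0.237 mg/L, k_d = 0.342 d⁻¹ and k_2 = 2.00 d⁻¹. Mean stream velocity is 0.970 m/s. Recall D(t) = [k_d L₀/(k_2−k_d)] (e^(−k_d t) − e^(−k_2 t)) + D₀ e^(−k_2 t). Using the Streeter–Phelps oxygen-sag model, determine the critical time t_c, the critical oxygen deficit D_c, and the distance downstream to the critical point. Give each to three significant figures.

At the critical point dD/dt = 0, so k_d L₀ e^(−k_d t) = k_2 D. Substituting D(t) from the Streeter–Phelps equation and solving for t gives
t_c = ln[(k_2/k_d)(1 − D₀(k_2−k_d)/(k_d L₀))] / (k_2−k_d).
Here k_2−k_d = 1.658 d⁻¹ and 1 − D₀(k_2−k_d)/(k_d L₀) = 1 − 0.237×1.658/(0.342×53.6) = 0.9786, so
t_c = ln(5.848 × 0.9786) / 1.658 = 1.744 / 1.658 = 1.052 d.
L(t_c) = L₀ e^(−k_d t_c) = 53.6 × 0.6978 = 37.40 mg/L, and at the critical point k_2 D_c = k_d L, so D_c = (0.342/2.00) × 37.40 = 6.396 mg/L.
x_c = v t_c = 0.970 m/s × 1.052 d × 86400 s/d = 88180 m ≈ 88.2 km.

t_c ≈ 1.05 d; D_c ≈ 6.40 mg/L; x_c ≈ 88.2 km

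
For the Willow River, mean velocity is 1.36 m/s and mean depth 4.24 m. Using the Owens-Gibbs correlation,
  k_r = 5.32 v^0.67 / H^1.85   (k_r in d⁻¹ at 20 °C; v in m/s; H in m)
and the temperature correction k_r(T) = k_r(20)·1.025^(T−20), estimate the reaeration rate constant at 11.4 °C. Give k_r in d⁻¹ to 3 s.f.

k_r ≈ 0.365 d⁻¹

k_r(20) = 5.32 × 1.36^0.67 / 4.24^1.85 = 5.32 × 1.229 / 14.48 = 0.4516 d⁻¹.
k_r(11.4) = 0.4516 × 1.025^(11.4−20) = 0.4516 × 0.8087 = 0.3652 d⁻¹.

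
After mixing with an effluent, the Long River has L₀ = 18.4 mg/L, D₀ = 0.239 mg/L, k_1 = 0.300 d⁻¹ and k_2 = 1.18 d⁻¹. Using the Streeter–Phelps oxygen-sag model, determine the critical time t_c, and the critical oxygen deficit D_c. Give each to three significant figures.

With k_2/k_1 = 3.933 and 1 − D₀(k_2−k_1)/(k_1 L₀) = 0.9619,
t_c = ln(3.933 × 0.9619) / (1.18 − 0.300) = ln(3.783) / 0.8800 = 1.331/0.8800 = 1.512 d.
D_c = (k_1/k_2) L₀ e^(−k_1 t_c) = (0.300/1.18) × 18.4 × e^(−0.300×1.512) = 0.2542 × 18.4 × 0.6353 = 2.972 mg/L.

t_c ≈ 1.51 d; D_c ≈ 2.97 mg/L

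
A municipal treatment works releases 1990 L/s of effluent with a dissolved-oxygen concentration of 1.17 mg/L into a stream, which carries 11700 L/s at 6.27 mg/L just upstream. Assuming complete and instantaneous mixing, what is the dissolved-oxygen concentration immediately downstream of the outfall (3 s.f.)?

Flow-weighted mixing: C = (Q_r C_r + Q_w C_w)/(Q_r + Q_w)
= (11700×6.27 + 1990×1.17)/(11700 + 1990) = 75690/13690 = 5.529 mg/L.

5.53 mg/L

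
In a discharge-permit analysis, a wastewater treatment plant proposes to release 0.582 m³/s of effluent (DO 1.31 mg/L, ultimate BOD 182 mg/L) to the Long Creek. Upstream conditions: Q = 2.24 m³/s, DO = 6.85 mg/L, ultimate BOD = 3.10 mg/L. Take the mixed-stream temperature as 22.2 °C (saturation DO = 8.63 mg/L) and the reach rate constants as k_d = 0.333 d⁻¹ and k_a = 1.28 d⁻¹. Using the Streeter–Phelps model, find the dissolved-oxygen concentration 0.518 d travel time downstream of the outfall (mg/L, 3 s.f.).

DO ≈ 2.54 mg/L

Mixed DO = (2.24×6.85 + 0.582×1.31)/(2.24+0.582) = 16.11/2.822 = 5.707 mg/L.
Mixed L₀ = (2.24×3.10 + 0.582×182)/(2.822) = 112.9/2.822 = 40.00 mg/L.
Initial deficit D₀ = C_s − DO₀ = 8.63 − 5.707 = 2.923 mg/L.
D(0.518) = [0.333×40.00/(1.28−0.333)](e^(−0.333×0.518) − e^(−1.28×0.518)) + 2.923 e^(−1.28×0.518)
= 14.06 × (0.8416 − 0.5153) + 2.923 × 0.5153 = 6.095 mg/L.
DO = 8.63 − 6.095 = 2.535 mg/L.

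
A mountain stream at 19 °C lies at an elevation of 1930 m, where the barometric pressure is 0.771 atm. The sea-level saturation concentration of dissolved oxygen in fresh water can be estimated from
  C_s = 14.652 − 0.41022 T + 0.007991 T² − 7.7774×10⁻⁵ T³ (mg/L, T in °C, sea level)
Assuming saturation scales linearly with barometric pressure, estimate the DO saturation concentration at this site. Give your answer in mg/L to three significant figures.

At sea level: C_s = 14.652 − 0.41022×19 + 0.007991×19² − 7.7774×10⁻⁵×19³ = 9.209 mg/L.
Pressure correction: C_s' = 9.209 × 0.771 = 7.100 mg/L.

C_s ≈ 7.10 mg/L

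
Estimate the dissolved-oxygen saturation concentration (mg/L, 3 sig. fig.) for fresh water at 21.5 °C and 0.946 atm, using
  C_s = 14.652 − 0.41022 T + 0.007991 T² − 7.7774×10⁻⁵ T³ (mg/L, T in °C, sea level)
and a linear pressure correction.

At sea level: C_s = 14.652 − 0.41022×21.5 + 0.007991×21.5² − 7.7774×10⁻⁵×21.5³ = 8.753 mg/L.
Pressure correction: C_s' = 8.753 × 0.946 = 8.280 mg/L.

C_s ≈ 8.28 mg/L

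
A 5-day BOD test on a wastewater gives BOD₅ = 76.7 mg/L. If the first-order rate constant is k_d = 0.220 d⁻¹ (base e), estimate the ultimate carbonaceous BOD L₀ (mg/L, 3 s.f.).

L₀ ≈ 115 mg/L

BOD₅ = L₀(1 − e^(−5k_d)) ⇒ L₀ = BOD₅ / (1 − e^(−5×0.220))
= 76.7 / (1 − 0.3329) = 76.7 / 0.6671 = 115.0 mg/L.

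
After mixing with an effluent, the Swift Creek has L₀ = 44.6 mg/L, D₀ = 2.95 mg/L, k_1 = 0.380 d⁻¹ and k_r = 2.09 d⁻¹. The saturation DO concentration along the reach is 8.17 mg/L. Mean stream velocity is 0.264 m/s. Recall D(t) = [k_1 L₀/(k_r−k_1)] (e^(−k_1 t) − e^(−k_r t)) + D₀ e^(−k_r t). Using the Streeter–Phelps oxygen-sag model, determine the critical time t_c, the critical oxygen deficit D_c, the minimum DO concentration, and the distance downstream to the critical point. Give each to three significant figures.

With k_r/k_1 = 5.500 and 1 − D₀(k_r−k_1)/(k_1 L₀) = 0.7024,
t_c = ln(5.500 × 0.7024) / (2.09 − 0.380) = ln(3.863) / 1.710 = 1.351/1.710 = 0.7903 d.
D_c = (k_1/k_r) L₀ e^(−k_1 t_c) = (0.380/2.09) × 44.6 × e^(−0.380×0.7903) = 0.1818 × 44.6 × 0.7406 = 6.005 mg/L.
Minimum DO = C_s − D_c = 8.17 − 6.005 = 2.165 mg/L.
x_c = v t_c = 0.264 m/s × 0.7903 d × 86400 s/d = 18030 m ≈ 18.0 km.

t_c ≈ 0.790 d; D_c ≈ 6.01 mg/L; min DO ≈ 2.16 mg/L; x_c ≈ 18.0 km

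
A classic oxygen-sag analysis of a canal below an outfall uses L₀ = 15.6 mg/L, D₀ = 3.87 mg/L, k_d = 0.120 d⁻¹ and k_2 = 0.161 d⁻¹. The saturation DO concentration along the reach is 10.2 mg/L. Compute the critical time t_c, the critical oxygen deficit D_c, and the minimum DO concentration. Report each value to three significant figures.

With k_2/k_d = 1.342 and 1 − D₀(k_2−k_d)/(k_d L₀) = 0.9152,
t_c = ln(1.342 × 0.9152) / (0.161 − 0.120) = ln(1.228) / 0.04100 = 0.2053/0.04100 = 5.008 d.
L(t_c) = L₀ e^(−k_d t_c) = 15.6 × 0.5483 = 8.553 mg/L, and at the critical point k_2 D_c = k_d L, so D_c = (0.120/0.161) × 8.553 = 6.375 mg/L.
Minimum DO = C_s − D_c = 10.2 − 6.375 = 3.825 mg/L.

t_c ≈ 5.01 d; D_c ≈ 6.37 mg/L; min DO ≈ 3.83 mg/L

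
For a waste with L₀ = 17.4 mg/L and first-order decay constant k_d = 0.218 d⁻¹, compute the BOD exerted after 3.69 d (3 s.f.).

y ≈ 9.62 mg/L

y_t = L₀(1 − e^(−k_d t)) = 17.4 × (1 − e^(−0.218×3.69))
= 17.4 × (1 − 0.4473) = 17.4 × 0.5527 = 9.616 mg/L.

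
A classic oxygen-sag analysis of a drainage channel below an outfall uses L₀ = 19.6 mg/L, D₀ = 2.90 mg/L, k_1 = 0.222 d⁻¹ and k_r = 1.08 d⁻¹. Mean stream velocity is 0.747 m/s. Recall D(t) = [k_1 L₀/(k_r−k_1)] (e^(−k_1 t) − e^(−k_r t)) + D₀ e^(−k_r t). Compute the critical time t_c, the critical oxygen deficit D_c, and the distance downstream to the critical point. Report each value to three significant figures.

t_c ≈ 0.855 d; D_c ≈ 3.33 mg/L; x_c ≈ 55.2 km

At the critical point dD/dt = 0, so k_1 L₀ e^(−k_1 t) = k_r D. Substituting D(t) from the Streeter–Phelps equation and solving for t gives
t_c = ln[(k_r/k_1)(1 − D₀(k_r−k_1)/(k_1 L₀))] / (k_r−k_1).
Here k_r−k_1 = 0.8580 d⁻¹ and 1 − D₀(k_r−k_1)/(k_1 L₀) = 1 − 2.90×0.8580/(0.222×19.6) = 0.4282, so
t_c = ln(4.865 × 0.4282) / 0.8580 = 0.7338 / 0.8580 = 0.8552 d.
D_c = (k_1/k_r) L₀ e^(−k_1 t_c) = (0.222/1.08) × 19.6 × e^(−0.222×0.8552) = 0.2056 × 19.6 × 0.8271 = 3.332 mg/L.
x_c = v t_c = 0.747 m/s × 0.8552 d × 86400 s/d = 55200 m ≈ 55.2 km.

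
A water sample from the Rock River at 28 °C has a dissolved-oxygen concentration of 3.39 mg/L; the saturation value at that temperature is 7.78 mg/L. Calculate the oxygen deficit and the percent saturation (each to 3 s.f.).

D = C_s − C = 7.78 − 3.39 = 4.39 mg/L.
% saturation = 3.39/7.78 × 100 = 43.6 %.

D ≈ 4.39 mg/L; 43.6 % saturation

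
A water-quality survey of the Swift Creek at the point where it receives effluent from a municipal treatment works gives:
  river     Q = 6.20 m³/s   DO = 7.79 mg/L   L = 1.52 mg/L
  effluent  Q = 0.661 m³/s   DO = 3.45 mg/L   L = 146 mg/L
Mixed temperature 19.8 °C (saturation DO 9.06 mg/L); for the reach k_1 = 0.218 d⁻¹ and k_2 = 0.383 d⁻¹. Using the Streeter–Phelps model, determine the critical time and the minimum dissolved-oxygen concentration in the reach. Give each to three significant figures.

t_c ≈ 2.89 d; minimum DO ≈ 4.38 mg/L

Mixed DO = (6.20×7.79 + 0.661×3.45)/(6.20+0.661) = 50.58/6.861 = 7.372 mg/L.
Mixed L₀ = (6.20×1.52 + 0.661×146)/(6.861) = 105.9/6.861 = 15.44 mg/L.
Initial deficit D₀ = C_s − DO₀ = 9.06 − 7.372 = 1.688 mg/L.
t_c = (1/0.1650) ln[(0.383/0.218)(1 − 1.688×0.1650/(0.218×15.44))] = 6.061 × ln(1.611) = 2.892 d.
D_c = (0.218/0.383) × 15.44 × e^(−0.218×2.892) = 0.5692 × 15.44 × 0.5324 = 4.678 mg/L.
Minimum DO = 9.06 − 4.678 = 4.382 mg/L.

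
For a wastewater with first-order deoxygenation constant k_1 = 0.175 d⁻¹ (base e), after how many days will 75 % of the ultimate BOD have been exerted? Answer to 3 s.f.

t ≈ 7.92 d

y/L₀ = 1 − e^(−k_1 t) = 0.75 ⇒ e^(−k_1 t) = 0.250
t = −ln(0.250) / 0.175 = 1.386 / 0.175 = 7.922 d.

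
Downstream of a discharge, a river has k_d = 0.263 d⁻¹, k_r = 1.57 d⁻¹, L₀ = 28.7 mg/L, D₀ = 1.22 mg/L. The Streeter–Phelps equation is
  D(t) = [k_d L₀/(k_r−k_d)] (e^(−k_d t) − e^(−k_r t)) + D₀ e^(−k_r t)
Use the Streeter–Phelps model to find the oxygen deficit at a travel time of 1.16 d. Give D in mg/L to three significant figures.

D ≈ 3.52 mg/L

k_d L₀/(k_r−k_d) = 0.263×28.7/(1.57−0.263) = 7.548/1.307 = 5.775 mg/L.
e^(−k_d t) = e^(−0.263×1.160) = 0.7371; e^(−k_r t) = e^(−1.57×1.160) = 0.1618.
D = 5.775 × (0.7371 − 0.1618) + 1.22 × 0.1618 = 3.322 + 0.1974 = 3.519 mg/L.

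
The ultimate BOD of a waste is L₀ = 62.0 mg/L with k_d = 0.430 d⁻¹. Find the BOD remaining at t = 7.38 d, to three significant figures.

L ≈ 2.60 mg/L

L_t = L₀ e^(−k_d t) = 62.0 × e^(−0.430×7.38) = 62.0 × 0.04186 = 2.595 mg/L.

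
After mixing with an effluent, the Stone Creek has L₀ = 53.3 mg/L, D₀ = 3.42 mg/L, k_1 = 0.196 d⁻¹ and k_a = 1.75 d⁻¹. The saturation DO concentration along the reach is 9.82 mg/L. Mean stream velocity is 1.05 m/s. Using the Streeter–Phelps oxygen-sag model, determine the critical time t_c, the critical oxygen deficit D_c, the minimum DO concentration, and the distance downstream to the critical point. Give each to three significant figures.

t_c ≈ 0.951 d; D_c ≈ 4.95 mg/L; min DO ≈ 4.87 mg/L; x_c ≈ 86.3 km

t_c = [1/(k_a−k_1)] ln[(k_a/k_1)(1 − D₀(k_a−k_1)/(k_1 L₀))]
= [1/(1.75−0.196)] ln[(1.75/0.196)(1 − 3.42×1.554/(0.196×53.3))]
= (1/1.554) ln[8.929 × 0.4913] = 0.6435 × ln(4.386) = 0.6435 × 1.478 = 0.9514 d.
D_c = (k_1/k_a) L₀ e^(−k_1 t_c) = (0.196/1.75) × 53.3 × e^(−0.196×0.9514) = 0.1120 × 53.3 × 0.8299 = 4.954 mg/L.
Minimum DO = C_s − D_c = 9.82 − 4.954 = 4.866 mg/L.
x_c = v t_c = 1.05 m/s × 0.9514 d × 86400 s/d = 86310 m ≈ 86.3 km.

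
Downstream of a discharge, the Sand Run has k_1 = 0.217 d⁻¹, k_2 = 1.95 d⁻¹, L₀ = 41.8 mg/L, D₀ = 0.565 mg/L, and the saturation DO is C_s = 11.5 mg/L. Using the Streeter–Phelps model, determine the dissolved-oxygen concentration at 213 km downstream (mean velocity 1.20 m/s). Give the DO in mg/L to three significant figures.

DO ≈ 8.23 mg/L

Travel time t = x/v = 213 km / (1.20 m/s) = 213000 m / 1.20 m/s = 177500 s = 2.054 d.
k_1 L₀/(k_2−k_1) = 0.217×41.8/(1.95−0.217) = 9.071/1.733 = 5.234 mg/L.
e^(−k_1 t) = e^(−0.217×2.054) = 0.6403; e^(−k_2 t) = e^(−1.95×2.054) = 0.01820.
D = 5.234 × (0.6403 − 0.01820) + 0.565 × 0.01820 = 3.256 + 0.01029 = 3.266 mg/L.
DO = C_s − D = 11.5 − 3.266 = 8.234 mg/L.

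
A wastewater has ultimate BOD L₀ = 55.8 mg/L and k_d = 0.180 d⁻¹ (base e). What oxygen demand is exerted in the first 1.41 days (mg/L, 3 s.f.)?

y ≈ 12.5 mg/L

y_t = L₀(1 − e^(−k_d t)) = 55.8 × (1 − e^(−0.180×1.41))
= 55.8 × (1 − 0.7758) = 55.8 × 0.2242 = 12.51 mg/L.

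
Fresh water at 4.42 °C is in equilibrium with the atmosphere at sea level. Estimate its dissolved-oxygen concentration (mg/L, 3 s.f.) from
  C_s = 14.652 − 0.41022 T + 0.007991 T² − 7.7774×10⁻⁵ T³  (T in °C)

C_s ≈ 13.0 mg/L

C_s = 14.652 − 0.41022×4.42 + 0.007991×4.42² − 7.7774×10⁻⁵×4.42³ = 12.99 mg/L.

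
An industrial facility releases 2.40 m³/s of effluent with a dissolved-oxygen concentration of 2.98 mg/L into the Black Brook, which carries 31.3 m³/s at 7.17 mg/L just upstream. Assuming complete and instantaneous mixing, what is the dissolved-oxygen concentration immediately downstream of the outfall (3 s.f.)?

6.87 mg/L

Flow-weighted mixing: C = (Q_r C_r + Q_w C_w)/(Q_r + Q_w)
= (31.3×7.17 + 2.40×2.98)/(31.3 + 2.40) = 231.6/33.70 = 6.872 mg/L.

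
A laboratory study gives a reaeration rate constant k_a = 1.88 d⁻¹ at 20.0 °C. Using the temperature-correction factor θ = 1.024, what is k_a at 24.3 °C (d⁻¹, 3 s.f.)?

k_a(T₂) = k_a(T₁) · θ^(T₂−T₁) = 1.88 × 1.024^(24.3−20.0)
= 1.88 × 1.024^4.30 = 1.88 × 1.107 = 2.082 d⁻¹.

k_a ≈ 2.08 d⁻¹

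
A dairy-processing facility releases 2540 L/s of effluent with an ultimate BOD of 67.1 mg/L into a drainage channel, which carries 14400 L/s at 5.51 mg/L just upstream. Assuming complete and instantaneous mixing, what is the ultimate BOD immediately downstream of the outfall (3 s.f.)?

Flow-weighted mixing: C = (Q_r C_r + Q_w C_w)/(Q_r + Q_w)
= (14400×5.51 + 2540×67.1)/(14400 + 2540) = 249800/16940 = 14.74 mg/L.

14.7 mg/L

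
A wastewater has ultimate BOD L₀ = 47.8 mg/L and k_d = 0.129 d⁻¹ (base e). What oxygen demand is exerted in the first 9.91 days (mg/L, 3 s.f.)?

y ≈ 34.5 mg/L

y_t = L₀(1 − e^(−k_d t)) = 47.8 × (1 − e^(−0.129×9.91))
= 47.8 × (1 − 0.2785) = 47.8 × 0.7215 = 34.49 mg/L.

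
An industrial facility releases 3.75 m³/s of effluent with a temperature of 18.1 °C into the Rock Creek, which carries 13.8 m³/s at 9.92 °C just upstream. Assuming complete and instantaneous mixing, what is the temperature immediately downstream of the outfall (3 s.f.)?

Flow-weighted mixing: C = (Q_r C_r + Q_w C_w)/(Q_r + Q_w)
= (13.8×9.92 + 3.75×18.1)/(13.8 + 3.75) = 204.8/17.55 = 11.67 °C.

11.7 °C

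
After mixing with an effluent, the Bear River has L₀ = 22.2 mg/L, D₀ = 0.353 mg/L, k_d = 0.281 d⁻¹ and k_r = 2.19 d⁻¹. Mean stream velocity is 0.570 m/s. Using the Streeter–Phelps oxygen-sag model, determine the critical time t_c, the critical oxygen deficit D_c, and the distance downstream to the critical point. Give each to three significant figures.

With k_r/k_d = 7.794 and 1 − D₀(k_r−k_d)/(k_d L₀) = 0.8920,
t_c = ln(7.794 × 0.8920) / (2.19 − 0.281) = ln(6.952) / 1.909 = 1.939/1.909 = 1.016 d.
L(t_c) = L₀ e^(−k_d t_c) = 22.2 × 0.7517 = 16.69 mg/L, and at the critical point k_r D_c = k_d L, so D_c = (0.281/2.19) × 16.69 = 2.141 mg/L.
x_c = v t_c = 0.570 m/s × 1.016 d × 86400 s/d = 50020 m ≈ 50.0 km.

t_c ≈ 1.02 d; D_c ≈ 2.14 mg/L; x_c ≈ 50.0 km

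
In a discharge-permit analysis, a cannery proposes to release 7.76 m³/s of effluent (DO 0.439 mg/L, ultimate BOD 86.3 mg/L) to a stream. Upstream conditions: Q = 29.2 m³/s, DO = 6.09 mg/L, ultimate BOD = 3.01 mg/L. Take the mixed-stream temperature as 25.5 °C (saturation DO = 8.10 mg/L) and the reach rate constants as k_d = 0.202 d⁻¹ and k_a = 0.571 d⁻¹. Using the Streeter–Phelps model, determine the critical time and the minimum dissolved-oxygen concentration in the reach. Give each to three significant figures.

Mixed DO = (29.2×6.09 + 7.76×0.439)/(29.2+7.76) = 181.2/36.96 = 4.904 mg/L.
Mixed L₀ = (29.2×3.01 + 7.76×86.3)/(36.96) = 757.6/36.96 = 20.50 mg/L.
Initial deficit D₀ = C_s − DO₀ = 8.10 − 4.904 = 3.196 mg/L.
t_c = (1/0.3690) ln[(0.571/0.202)(1 − 3.196×0.3690/(0.202×20.50))] = 2.710 × ln(2.021) = 1.907 d.
D_c = (0.202/0.571) × 20.50 × e^(−0.202×1.907) = 0.3538 × 20.50 × 0.6803 = 4.933 mg/L.
Minimum DO = 8.10 − 4.933 = 3.167 mg/L.

t_c ≈ 1.91 d; minimum DO ≈ 3.17 mg/L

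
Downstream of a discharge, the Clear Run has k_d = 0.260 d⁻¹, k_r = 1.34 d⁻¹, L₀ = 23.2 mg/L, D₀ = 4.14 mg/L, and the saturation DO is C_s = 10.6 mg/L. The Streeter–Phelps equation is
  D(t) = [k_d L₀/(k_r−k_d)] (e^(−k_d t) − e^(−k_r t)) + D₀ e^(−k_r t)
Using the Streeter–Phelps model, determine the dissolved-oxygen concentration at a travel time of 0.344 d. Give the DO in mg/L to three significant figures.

DO ≈ 6.40 mg/L

k_d L₀/(k_r−k_d) = 0.260×23.2/(1.34−0.260) = 6.032/1.080 = 5.585 mg/L.
e^(−k_d t) = e^(−0.260×0.3440) = 0.9144; e^(−k_r t) = e^(−1.34×0.3440) = 0.6307.
D = 5.585 × (0.9144 − 0.6307) + 4.14 × 0.6307 = 1.585 + 2.611 = 4.196 mg/L.
DO = C_s − D = 10.6 − 4.196 = 6.404 mg/L.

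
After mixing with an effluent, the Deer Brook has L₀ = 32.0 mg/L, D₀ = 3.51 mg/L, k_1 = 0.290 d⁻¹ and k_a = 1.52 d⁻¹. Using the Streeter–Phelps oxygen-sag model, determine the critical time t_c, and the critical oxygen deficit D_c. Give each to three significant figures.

At the critical point dD/dt = 0, so k_1 L₀ e^(−k_1 t) = k_a D. Substituting D(t) from the Streeter–Phelps equation and solving for t gives
t_c = ln[(k_a/k_1)(1 − D₀(k_a−k_1)/(k_1 L₀))] / (k_a−k_1).
Here k_a−k_1 = 1.230 d⁻¹ and 1 − D₀(k_a−k_1)/(k_1 L₀) = 1 − 3.51×1.230/(0.290×32.0) = 0.5348, so
t_c = ln(5.241 × 0.5348) / 1.230 = 1.031 / 1.230 = 0.8379 d.
D_c = (k_1/k_a) L₀ e^(−k_1 t_c) = (0.290/1.52) × 32.0 × e^(−0.290×0.8379) = 0.1908 × 32.0 × 0.7843 = 4.788 mg/L.

t_c ≈ 0.838 d; D_c ≈ 4.79 mg/L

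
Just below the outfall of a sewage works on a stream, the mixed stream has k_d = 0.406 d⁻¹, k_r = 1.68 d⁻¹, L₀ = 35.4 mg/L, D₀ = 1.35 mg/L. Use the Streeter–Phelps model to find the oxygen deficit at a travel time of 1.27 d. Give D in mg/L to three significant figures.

D ≈ 5.56 mg/L

k_d L₀/(k_r−k_d) = 0.406×35.4/(1.68−0.406) = 14.37/1.274 = 11.28 mg/L.
e^(−k_d t) = e^(−0.406×1.270) = 0.5971; e^(−k_r t) = e^(−1.68×1.270) = 0.1184.
D = 11.28 × (0.5971 − 0.1184) + 1.35 × 0.1184 = 5.401 + 0.1599 = 5.560 mg/L.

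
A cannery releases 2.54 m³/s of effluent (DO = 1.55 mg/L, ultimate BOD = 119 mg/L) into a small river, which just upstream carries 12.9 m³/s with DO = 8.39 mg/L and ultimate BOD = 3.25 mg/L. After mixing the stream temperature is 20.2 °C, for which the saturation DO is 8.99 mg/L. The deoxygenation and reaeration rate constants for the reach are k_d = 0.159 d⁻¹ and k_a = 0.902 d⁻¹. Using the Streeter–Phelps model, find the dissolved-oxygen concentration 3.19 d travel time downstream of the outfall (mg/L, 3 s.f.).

DO ≈ 6.29 mg/L

Mixed DO = (12.9×8.39 + 2.54×1.55)/(12.9+2.54) = 112.2/15.44 = 7.265 mg/L.
Mixed L₀ = (12.9×3.25 + 2.54×119)/(15.44) = 344.2/15.44 = 22.29 mg/L.
Initial deficit D₀ = C_s − DO₀ = 8.99 − 7.265 = 1.725 mg/L.
D(3.19) = [0.159×22.29/(0.902−0.159)](e^(−0.159×3.19) − e^(−0.902×3.19)) + 1.725 e^(−0.902×3.19)
= 4.770 × (0.6022 − 0.05628) + 1.725 × 0.05628 = 2.701 mg/L.
DO = 8.99 − 2.701 = 6.289 mg/L.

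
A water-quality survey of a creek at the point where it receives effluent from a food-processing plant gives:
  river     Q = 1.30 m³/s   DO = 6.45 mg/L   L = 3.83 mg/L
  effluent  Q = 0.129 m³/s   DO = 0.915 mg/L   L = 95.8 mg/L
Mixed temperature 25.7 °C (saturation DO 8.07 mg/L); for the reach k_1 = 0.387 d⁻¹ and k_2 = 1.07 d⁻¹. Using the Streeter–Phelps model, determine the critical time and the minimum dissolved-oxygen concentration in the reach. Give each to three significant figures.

t_c ≈ 0.949 d; minimum DO ≈ 5.03 mg/L

Mixed DO = (1.30×6.45 + 0.129×0.915)/(1.30+0.129) = 8.503/1.429 = 5.950 mg/L.
Mixed L₀ = (1.30×3.83 + 0.129×95.8)/(1.429) = 17.34/1.429 = 12.13 mg/L.
Initial deficit D₀ = C_s − DO₀ = 8.07 − 5.950 = 2.120 mg/L.
t_c = (1/0.6830) ln[(1.07/0.387)(1 − 2.120×0.6830/(0.387×12.13))] = 1.464 × ln(1.912) = 0.9492 d.
D_c = (0.387/1.07) × 12.13 × e^(−0.387×0.9492) = 0.3617 × 12.13 × 0.6926 = 3.039 mg/L.
Minimum DO = 8.07 − 3.039 = 5.031 mg/L.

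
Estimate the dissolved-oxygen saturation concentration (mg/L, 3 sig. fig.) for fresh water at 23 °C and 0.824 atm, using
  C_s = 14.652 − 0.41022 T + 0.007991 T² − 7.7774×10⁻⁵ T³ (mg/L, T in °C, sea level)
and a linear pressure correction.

C_s ≈ 7.00 mg/L

At sea level: C_s = 14.652 − 0.41022×23 + 0.007991×23² − 7.7774×10⁻⁵×23³ = 8.498 mg/L.
Pressure correction: C_s' = 8.498 × 0.824 = 7.002 mg/L.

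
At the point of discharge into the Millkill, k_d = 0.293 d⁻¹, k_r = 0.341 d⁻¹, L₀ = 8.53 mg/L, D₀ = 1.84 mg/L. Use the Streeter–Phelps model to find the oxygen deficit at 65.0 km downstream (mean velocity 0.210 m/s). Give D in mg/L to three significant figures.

Travel time t = x/v = 65.0 km / (0.210 m/s) = 65000 m / 0.210 m/s = 309500 s = 3.582 d.
k_d L₀/(k_r−k_d) = 0.293×8.53/(0.341−0.293) = 2.499/0.04800 = 52.07 mg/L.
e^(−k_d t) = e^(−0.293×3.582) = 0.3501; e^(−k_r t) = e^(−0.341×3.582) = 0.2948.
D = 52.07 × (0.3501 − 0.2948) + 1.84 × 0.2948 = 2.880 + 0.5423 = 3.422 mg/L.

D ≈ 3.42 mg/L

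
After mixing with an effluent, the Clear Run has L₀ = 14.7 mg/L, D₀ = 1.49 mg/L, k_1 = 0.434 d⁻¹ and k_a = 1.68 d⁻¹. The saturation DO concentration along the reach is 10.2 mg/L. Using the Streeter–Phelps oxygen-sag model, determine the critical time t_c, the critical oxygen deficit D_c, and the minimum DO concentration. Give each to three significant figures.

t_c ≈ 0.810 d; D_c ≈ 2.67 mg/L; min DO ≈ 7.53 mg/L

With k_a/k_1 = 3.871 and 1 − D₀(k_a−k_1)/(k_1 L₀) = 0.7090,
t_c = ln(3.871 × 0.7090) / (1.68 − 0.434) = ln(2.745) / 1.246 = 1.010/1.246 = 0.8103 d.
L(t_c) = L₀ e^(−k_1 t_c) = 14.7 × 0.7035 = 10.34 mg/L, and at the critical point k_a D_c = k_1 L, so D_c = (0.434/1.68) × 10.34 = 2.672 mg/L.
Minimum DO = C_s − D_c = 10.2 − 2.672 = 7.528 mg/L.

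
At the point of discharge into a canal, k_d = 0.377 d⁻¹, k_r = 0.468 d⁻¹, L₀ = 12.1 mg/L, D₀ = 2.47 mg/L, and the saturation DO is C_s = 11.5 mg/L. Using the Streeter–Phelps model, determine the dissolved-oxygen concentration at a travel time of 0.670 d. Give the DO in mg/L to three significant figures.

k_d L₀/(k_r−k_d) = 0.377×12.1/(0.468−0.377) = 4.562/0.09100 = 50.13 mg/L.
e^(−k_d t) = e^(−0.377×0.6700) = 0.7768; e^(−k_r t) = e^(−0.468×0.6700) = 0.7308.
D = 50.13 × (0.7768 − 0.7308) + 2.47 × 0.7308 = 2.303 + 1.805 = 4.108 mg/L.
DO = C_s − D = 11.5 − 4.108 = 7.392 mg/L.

DO ≈ 7.39 mg/L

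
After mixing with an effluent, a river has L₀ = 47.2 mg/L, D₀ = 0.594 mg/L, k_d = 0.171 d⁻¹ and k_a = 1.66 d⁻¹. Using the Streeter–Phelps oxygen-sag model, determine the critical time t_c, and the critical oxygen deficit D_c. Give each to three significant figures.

t_c ≈ 1.45 d; D_c ≈ 3.80 mg/L

With k_a/k_d = 9.708 and 1 − D₀(k_a−k_d)/(k_d L₀) = 0.8904,
t_c = ln(9.708 × 0.8904) / (1.66 − 0.171) = ln(8.644) / 1.489 = 2.157/1.489 = 1.449 d.
L(t_c) = L₀ e^(−k_d t_c) = 47.2 × 0.7806 = 36.84 mg/L, and at the critical point k_a D_c = k_d L, so D_c = (0.171/1.66) × 36.84 = 3.795 mg/L.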